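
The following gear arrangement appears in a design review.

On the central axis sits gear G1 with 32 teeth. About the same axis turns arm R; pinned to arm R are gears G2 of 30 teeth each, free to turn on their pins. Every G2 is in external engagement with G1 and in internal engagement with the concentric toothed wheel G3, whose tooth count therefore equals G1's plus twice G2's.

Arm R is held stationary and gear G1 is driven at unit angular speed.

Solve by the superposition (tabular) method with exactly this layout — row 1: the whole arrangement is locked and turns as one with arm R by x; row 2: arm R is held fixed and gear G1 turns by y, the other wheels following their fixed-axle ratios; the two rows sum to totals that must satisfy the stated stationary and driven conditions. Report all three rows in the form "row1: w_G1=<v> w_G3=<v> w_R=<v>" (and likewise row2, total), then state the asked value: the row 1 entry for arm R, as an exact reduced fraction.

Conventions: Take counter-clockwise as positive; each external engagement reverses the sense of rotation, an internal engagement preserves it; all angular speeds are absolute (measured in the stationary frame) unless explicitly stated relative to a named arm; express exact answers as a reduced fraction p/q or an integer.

row1: w_G1=0 w_G3=0 w_R=0
row2: w_G1=1 w_G3=-8/23 w_R=0
total: w_G1=1 w_G3=-8/23 w_R=0
asked value: 0

class = planetary set [G3 = 32+2·30 = 92; Willis about the carrier]
row 1 — lock + rotate with arm: ω_sun = ω_ring = ω_arm = x
row 2 — arm fixed, fixed-axis ratios: sun y, ring −(32/92)·y, arm 0
boundary: total ω_arm = x = 0 and total ω_sun = x + y = 1  ⇒  y = 1, x = 0
row 2 ring = −(32/92)·1 = -8/23
totals (row 1 + row 2): sun 0 + 1 = 1, ring 0 + (-8/23) = -8/23, arm 0 + 0 = 0
asked cell (row1, arm) = 0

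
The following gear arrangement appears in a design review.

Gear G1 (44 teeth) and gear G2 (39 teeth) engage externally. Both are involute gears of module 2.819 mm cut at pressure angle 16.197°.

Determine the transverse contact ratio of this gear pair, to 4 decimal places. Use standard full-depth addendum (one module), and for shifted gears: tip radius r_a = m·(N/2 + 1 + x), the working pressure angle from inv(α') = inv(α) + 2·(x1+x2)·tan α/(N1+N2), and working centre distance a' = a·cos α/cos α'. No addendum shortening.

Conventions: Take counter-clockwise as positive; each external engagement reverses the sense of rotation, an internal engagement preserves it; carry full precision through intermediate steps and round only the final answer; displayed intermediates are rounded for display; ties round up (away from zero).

1.9416

single-mesh involute tooth geometry (44T engaging 39T at module 2.819)
base radii: r_b1 = 59.556400, r_b2 = 52.788627
tip radii: r_a1 = 64.837000, r_a2 = 57.789500
no profile shift: α' = α, a' = a
action lengths: √(r_a1²−r_b1²) = 25.629511, √(r_a2²−r_b2²) = 23.515679
base pitch p_b = π·m·cos α = 8.504634
CR = (25.629511 + 23.515679 − 116.988500·sin 16.19700°)/8.504634 = 1.941568
contact ratio ≈ 1.9416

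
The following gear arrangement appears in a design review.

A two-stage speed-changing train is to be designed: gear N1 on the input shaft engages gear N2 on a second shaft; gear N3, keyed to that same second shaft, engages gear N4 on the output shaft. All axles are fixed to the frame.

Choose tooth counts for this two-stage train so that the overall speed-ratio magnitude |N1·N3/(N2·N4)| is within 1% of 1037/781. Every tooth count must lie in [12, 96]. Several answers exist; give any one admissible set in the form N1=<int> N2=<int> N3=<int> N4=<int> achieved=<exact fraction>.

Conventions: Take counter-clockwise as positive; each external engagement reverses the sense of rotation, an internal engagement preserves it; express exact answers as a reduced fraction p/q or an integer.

N1=34 N2=22 N3=61 N4=71 achieved=1037/781

2-stage fixed-axis compound train for ratio 1037/781
target = 1037/781 in lowest terms: an exact hit needs N1·N3 = k·1037 and N2·N4 = k·781 for one integer k, every count in [12, 96]; additionally prefer no 1:1 stage (N1 ≠ N2, N3 ≠ N4)
k = 1: no 1:1-free in-range split of k·1037 and k·781 into factor pairs; take k = 2
k = 2: N1·N3 = 2074 = 34·61, N2·N4 = 1562 = 22·71
achieved = 34·61/(22·71) = 1037/781; |achieved − target| = 0 ≤ 1037/78100 ✓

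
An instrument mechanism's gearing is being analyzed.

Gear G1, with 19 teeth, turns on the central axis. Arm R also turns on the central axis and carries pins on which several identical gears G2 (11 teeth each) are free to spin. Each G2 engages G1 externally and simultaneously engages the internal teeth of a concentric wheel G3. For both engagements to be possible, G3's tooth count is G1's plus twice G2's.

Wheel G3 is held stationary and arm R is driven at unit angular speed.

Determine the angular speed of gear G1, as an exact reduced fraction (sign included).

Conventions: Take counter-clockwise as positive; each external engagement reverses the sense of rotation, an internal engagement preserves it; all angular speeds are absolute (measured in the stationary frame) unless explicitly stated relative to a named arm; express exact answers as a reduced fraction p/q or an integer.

topology: planetary set — G1 19T / G2 11T / G3 41T, arm = carrier (Willis)
ring teeth: 19 + 2·11 = 41
19(ω_sun−ω_arm) = −41(ω_ring−ω_arm),  ω_ring = 0, ω_arm = 1
ω_sun = 1 − (41/19)(0−1) = 60/19
exact speed ratio = 60/19

60/19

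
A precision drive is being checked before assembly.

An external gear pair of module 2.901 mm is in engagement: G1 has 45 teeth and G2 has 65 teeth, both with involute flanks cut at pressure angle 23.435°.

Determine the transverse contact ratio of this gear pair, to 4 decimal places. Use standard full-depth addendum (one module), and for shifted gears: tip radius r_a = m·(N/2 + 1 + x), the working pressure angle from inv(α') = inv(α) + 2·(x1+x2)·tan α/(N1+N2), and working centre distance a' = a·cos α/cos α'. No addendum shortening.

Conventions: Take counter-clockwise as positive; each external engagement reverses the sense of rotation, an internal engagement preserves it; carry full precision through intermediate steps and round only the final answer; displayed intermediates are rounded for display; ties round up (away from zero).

1.6031

topology: single-mesh involute geometry — m = 2.901, 45T/65T pair
base radii: r_b1 = 59.888292, r_b2 = 86.505311
tip radii: r_a1 = 68.173500, r_a2 = 97.183500
no profile shift: α' = α, a' = a
action lengths: √(r_a1²−r_b1²) = 32.573280, √(r_a2²−r_b2²) = 44.288416
base pitch p_b = π·m·cos α = 8.361983
CR = (32.573280 + 44.288416 − 159.555000·sin 23.43500°)/8.361983 = 1.603128
contact ratio ≈ 1.6031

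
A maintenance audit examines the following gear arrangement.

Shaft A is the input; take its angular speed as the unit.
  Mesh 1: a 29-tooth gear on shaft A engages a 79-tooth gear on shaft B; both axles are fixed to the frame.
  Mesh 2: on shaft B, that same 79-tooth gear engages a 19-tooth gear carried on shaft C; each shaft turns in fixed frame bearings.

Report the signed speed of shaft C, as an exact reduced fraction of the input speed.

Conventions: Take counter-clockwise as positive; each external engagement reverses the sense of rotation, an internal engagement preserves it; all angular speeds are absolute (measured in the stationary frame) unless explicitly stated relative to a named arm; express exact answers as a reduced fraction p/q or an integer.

29/19

2-mesh fixed-axis compound train (all bearings frame-fixed)
mesh 1 [29T→79T]: |ω|/ω_in = 1×29/79 = 29/79, sense flips to −
mesh 2 [79T→19T]: |ω|/ω_in = (29/79)×79/19 = 29/19, sense flips to +
signed output speed (× input speed) = 29/19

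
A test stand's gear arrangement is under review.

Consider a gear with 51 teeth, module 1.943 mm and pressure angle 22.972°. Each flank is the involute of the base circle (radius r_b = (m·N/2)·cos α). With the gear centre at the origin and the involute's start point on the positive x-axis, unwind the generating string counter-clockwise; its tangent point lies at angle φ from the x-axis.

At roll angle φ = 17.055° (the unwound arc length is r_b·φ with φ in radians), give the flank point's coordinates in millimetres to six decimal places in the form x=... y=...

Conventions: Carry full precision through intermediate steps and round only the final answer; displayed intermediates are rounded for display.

single-mesh involute tooth geometry (51T wheel at module 1.943)
pitch radius r_p = m·N/2 = 1.943·51/2 = 49.546500
base radius r_b = r_p·cos α = 49.546500·cos 22.972° = 45.617249
roll angle φ = 17.055° = 0.29766590 rad
x = r_b·(cos φ + φ·sin φ) = 47.593660
y = r_b·(sin φ − φ·cos φ) = 0.397505

x=47.593660 y=0.397505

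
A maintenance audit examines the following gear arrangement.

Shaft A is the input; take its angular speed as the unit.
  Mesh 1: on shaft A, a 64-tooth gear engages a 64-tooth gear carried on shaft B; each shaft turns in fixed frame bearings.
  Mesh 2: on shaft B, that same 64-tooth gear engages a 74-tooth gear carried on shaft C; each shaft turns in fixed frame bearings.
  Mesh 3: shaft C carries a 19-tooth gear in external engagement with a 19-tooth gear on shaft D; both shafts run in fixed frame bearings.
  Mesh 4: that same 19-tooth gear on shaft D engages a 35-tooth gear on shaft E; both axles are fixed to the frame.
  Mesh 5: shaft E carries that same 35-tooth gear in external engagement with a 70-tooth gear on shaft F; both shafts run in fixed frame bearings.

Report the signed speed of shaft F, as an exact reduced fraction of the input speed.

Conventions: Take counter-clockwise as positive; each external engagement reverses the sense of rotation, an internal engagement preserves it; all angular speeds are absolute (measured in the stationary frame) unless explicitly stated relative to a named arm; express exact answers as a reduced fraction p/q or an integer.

-304/1295

5-mesh fixed-axis compound train (all bearings frame-fixed)
mesh 1 [64T→64T]: |ω|/ω_in = 1×64/64 = 1, sense flips to −
mesh 2 [64T→74T]: |ω|/ω_in = 1×64/74 = 32/37, sense flips to +
mesh 3 [19T→19T]: |ω|/ω_in = (32/37)×19/19 = 32/37, sense flips to −
mesh 4 [19T→35T]: |ω|/ω_in = (32/37)×19/35 = 608/1295, sense flips to +
mesh 5 [35T→70T]: |ω|/ω_in = (608/1295)×35/70 = 304/1295, sense flips to −
signed output speed (× input speed) = -304/1295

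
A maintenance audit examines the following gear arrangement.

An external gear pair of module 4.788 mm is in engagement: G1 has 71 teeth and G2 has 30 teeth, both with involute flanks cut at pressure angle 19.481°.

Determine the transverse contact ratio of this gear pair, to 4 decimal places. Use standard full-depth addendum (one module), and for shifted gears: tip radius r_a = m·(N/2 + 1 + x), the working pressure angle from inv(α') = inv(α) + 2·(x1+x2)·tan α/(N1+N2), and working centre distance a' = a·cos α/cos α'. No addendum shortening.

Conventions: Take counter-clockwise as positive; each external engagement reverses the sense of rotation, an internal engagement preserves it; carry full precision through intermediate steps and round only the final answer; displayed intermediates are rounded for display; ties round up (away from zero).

1.7589

single-mesh involute tooth geometry (71T engaging 30T at module 4.788)
base radii: r_b1 = 160.243351, r_b2 = 67.708458
tip radii: r_a1 = 174.762000, r_a2 = 76.608000
no profile shift: α' = α, a' = a
action lengths: √(r_a1²−r_b1²) = 69.741129, √(r_a2²−r_b2²) = 35.837834
base pitch p_b = π·m·cos α = 14.180826
CR = (69.741129 + 35.837834 − 241.794000·sin 19.48100°)/14.180826 = 1.758858
contact ratio ≈ 1.7589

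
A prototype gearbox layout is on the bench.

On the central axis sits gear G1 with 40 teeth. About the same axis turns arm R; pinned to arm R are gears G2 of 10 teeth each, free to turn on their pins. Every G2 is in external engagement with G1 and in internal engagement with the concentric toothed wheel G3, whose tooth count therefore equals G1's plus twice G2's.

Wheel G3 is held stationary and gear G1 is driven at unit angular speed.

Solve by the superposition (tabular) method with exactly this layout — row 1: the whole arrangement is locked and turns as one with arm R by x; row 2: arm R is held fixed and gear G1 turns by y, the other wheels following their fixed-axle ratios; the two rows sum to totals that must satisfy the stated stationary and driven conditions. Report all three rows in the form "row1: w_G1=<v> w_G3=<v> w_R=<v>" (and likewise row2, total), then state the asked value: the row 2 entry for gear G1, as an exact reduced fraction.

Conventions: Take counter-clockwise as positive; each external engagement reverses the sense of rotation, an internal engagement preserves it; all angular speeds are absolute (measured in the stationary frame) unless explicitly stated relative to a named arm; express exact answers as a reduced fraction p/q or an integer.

class = planetary set [G3 = 40+2·10 = 60; Willis about the carrier]
row 1: whole set turns with the arm by x
row 2: sun turns y, ring = −(40/60)·y, arm 0
boundary: total ω_ring = x − (40/60)·y = 0 and total ω_sun = x + y = 1  ⇒  y = 3/5, x = 2/5
row 2 ring = −(40/60)·3/5 = -2/5
totals (row 1 + row 2): sun 2/5 + 3/5 = 1, ring 2/5 + (-2/5) = 0, arm 2/5 + 0 = 2/5
asked cell (row2, sun) = 3/5

row1: w_G1=2/5 w_G3=2/5 w_R=2/5
row2: w_G1=3/5 w_G3=-2/5 w_R=0
total: w_G1=1 w_G3=0 w_R=2/5
asked value: 3/5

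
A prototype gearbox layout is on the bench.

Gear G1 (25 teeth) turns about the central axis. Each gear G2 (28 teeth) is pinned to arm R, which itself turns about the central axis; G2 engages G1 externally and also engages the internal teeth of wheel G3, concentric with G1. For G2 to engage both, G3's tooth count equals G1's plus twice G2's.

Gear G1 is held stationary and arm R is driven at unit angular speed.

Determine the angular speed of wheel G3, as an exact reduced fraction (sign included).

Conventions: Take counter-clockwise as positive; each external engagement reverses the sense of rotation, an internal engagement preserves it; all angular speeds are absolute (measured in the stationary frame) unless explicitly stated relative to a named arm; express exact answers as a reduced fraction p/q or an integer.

106/81

recognized (axles ride arm R): planetary set, 25/28/81 teeth
ring teeth: 25 + 2·28 = 81
25(ω_sun−ω_arm) = −81(ω_ring−ω_arm),  ω_sun = 0, ω_arm = 1
ω_ring = 1 − (25/81)(0−1) = 106/81
exact speed ratio = 106/81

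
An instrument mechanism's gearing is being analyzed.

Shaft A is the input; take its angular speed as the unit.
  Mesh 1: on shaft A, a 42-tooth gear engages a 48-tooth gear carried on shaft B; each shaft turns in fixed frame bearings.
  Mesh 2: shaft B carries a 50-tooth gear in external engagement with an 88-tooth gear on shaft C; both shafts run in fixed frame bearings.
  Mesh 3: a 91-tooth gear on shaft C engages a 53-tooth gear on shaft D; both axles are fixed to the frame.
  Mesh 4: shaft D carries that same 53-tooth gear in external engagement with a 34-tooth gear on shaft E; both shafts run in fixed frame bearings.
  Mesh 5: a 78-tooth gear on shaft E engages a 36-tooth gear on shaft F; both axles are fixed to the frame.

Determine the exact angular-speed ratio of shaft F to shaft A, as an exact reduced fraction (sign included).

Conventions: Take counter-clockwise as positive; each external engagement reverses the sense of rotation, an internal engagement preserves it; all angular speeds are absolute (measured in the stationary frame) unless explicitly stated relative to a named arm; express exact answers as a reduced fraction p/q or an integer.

class = fixed-axis compound train [5 meshes; 5 ratios multiply, 5 sense flips]
mesh 1 [42T→48T]: running ratio 7/8, sense −
mesh 2 [50T→88T]: running ratio 175/352, sense +
mesh 3 [91T→53T]: running ratio 15925/18656, sense −
mesh 4 [53T→34T]: running ratio 15925/11968, sense +
mesh 5 [78T→36T]: running ratio 207025/71808, sense −
ω_out/ω_in = -207025/71808

-207025/71808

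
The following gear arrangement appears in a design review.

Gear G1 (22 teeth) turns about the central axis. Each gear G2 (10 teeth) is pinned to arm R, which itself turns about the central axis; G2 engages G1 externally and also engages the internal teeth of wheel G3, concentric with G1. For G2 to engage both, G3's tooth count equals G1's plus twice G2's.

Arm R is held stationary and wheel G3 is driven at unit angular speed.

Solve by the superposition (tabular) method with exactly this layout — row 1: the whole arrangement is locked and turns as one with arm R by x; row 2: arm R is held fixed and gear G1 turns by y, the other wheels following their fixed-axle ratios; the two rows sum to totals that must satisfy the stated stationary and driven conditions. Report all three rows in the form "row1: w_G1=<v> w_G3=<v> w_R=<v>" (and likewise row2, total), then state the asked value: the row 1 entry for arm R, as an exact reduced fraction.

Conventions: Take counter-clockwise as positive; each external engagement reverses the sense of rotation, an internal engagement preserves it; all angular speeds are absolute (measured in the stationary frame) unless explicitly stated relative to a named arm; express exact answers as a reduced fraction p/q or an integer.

recognized (axles ride arm R): planetary set, 22/10/42 teeth
row 1 — lock + rotate with arm: ω_sun = ω_ring = ω_arm = x
row 2: sun turns y, ring = −(22/42)·y, arm 0
boundary: total ω_arm = x = 0 and total ω_ring = x − (22/42)·y = 1  ⇒  y = -21/11, x = 0
row 2 ring = −(22/42)·(-21/11) = 1
totals (row 1 + row 2): sun 0 + (-21/11) = -21/11, ring 0 + 1 = 1, arm 0 + 0 = 0
asked cell (row1, arm) = 0

row1: w_G1=0 w_G3=0 w_R=0
row2: w_G1=-21/11 w_G3=1 w_R=0
total: w_G1=-21/11 w_G3=1 w_R=0
asked value: 0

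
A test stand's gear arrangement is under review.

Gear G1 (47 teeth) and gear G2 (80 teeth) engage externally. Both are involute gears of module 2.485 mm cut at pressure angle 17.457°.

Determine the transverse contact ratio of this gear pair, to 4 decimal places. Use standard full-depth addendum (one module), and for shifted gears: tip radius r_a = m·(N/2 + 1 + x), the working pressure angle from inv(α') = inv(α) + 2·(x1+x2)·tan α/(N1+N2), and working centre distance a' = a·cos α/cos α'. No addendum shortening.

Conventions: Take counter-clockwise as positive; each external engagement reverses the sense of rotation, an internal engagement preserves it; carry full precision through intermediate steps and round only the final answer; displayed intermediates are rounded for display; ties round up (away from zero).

single-mesh involute tooth geometry (47T engaging 80T at module 2.485)
base radii: r_b1 = 55.707849, r_b2 = 94.821871
tip radii: r_a1 = 60.882500, r_a2 = 101.885000
no profile shift: α' = α, a' = a
action lengths: √(r_a1²−r_b1²) = 24.562459, √(r_a2²−r_b2²) = 37.274201
base pitch p_b = π·m·cos α = 7.447292
CR = (24.562459 + 37.274201 − 157.797500·sin 17.45700°)/7.447292 = 1.946881
contact ratio ≈ 1.9469

1.9469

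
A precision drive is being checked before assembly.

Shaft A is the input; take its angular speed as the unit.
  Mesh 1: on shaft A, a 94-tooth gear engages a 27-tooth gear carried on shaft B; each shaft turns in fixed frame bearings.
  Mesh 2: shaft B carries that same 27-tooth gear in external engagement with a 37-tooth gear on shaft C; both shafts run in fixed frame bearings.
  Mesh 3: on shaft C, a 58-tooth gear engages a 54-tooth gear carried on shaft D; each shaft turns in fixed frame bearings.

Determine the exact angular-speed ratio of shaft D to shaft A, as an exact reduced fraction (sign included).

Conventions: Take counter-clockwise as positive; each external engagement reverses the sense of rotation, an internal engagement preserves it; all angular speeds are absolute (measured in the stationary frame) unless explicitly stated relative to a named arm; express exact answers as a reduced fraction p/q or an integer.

-2726/999

class = fixed-axis compound train [3 meshes; 3 ratios multiply, 3 sense flips]
mesh 1 [94T→27T]: running ratio 94/27, sense −
mesh 2 [27T→37T]: running ratio 94/37, sense +
mesh 3 [58T→54T]: running ratio 2726/999, sense −
ω_out/ω_in = -2726/999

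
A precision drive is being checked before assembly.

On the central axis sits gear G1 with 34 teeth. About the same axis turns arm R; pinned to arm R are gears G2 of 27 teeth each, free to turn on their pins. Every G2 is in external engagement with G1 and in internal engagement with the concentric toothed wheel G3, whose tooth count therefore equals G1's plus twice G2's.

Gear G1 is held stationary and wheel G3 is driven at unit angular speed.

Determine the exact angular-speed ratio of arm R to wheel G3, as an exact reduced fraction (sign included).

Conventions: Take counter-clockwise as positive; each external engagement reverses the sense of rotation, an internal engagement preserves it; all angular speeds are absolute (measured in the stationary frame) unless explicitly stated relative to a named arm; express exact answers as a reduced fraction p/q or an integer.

recognized (axles ride arm R): planetary set, 34/27/88 teeth
ring teeth: 34 + 2·27 = 88
34(ω_sun−ω_arm) = −88(ω_ring−ω_arm),  ω_sun = 0, ω_ring = 1
34(0−ω_arm) = −88(1−ω_arm)  ⇒  122·ω_arm = 88  ⇒  ω_arm = 44/61
ω_out/ω_in = 44/61

44/61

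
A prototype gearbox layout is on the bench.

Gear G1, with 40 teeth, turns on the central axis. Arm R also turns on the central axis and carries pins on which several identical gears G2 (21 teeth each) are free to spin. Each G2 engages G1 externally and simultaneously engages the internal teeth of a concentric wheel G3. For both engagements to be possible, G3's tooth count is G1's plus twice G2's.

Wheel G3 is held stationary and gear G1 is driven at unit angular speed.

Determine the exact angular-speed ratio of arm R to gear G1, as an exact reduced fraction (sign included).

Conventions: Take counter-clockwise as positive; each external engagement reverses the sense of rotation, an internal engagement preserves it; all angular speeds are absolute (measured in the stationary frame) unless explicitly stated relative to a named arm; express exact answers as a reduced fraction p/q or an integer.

topology: planetary set — G1 40T / G2 21T / G3 82T, arm = carrier (Willis)
ring teeth: 40 + 2·21 = 82
40(ω_sun−ω_arm) = −82(ω_ring−ω_arm),  ω_ring = 0, ω_sun = 1
40(1−ω_arm) = −82(0−ω_arm)  ⇒  122·ω_arm = 40  ⇒  ω_arm = 20/61
ω_out/ω_in = 20/61

20/61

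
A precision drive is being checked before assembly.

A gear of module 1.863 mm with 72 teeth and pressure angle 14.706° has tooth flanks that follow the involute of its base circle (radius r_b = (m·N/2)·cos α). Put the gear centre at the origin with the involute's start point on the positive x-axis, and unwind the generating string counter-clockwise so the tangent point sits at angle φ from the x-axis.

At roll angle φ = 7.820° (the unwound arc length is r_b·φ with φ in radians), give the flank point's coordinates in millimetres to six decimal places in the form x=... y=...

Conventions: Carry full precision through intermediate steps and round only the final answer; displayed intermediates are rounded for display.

x=65.472331 y=0.054875

class = single-mesh tooth geometry [base-circle involute, m = 1.863, 72T]
pitch radius r_p = m·N/2 = 1.863·72/2 = 67.068000
base radius r_b = r_p·cos α = 67.068000·cos 14.706° = 64.870931
roll angle φ = 7.820° = 0.13648475 rad
x = r_b·(cos φ + φ·sin φ) = 65.472331
y = r_b·(sin φ − φ·cos φ) = 0.054875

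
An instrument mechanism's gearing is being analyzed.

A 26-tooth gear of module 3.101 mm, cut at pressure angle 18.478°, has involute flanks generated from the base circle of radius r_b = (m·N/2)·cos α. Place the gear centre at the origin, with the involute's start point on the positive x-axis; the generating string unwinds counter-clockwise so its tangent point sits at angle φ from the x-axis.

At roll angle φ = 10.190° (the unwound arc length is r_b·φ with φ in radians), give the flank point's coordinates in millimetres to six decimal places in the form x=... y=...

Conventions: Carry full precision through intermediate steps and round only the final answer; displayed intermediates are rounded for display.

single-mesh involute tooth geometry (26T wheel at module 3.101)
pitch radius r_p = m·N/2 = 3.101·26/2 = 40.313000
base radius r_b = r_p·cos α = 40.313000·cos 18.478° = 38.234680
roll angle φ = 10.190° = 0.17784905 rad
x = r_b·(cos φ + φ·sin φ) = 38.834594
y = r_b·(sin φ − φ·cos φ) = 0.071469

x=38.834594 y=0.071469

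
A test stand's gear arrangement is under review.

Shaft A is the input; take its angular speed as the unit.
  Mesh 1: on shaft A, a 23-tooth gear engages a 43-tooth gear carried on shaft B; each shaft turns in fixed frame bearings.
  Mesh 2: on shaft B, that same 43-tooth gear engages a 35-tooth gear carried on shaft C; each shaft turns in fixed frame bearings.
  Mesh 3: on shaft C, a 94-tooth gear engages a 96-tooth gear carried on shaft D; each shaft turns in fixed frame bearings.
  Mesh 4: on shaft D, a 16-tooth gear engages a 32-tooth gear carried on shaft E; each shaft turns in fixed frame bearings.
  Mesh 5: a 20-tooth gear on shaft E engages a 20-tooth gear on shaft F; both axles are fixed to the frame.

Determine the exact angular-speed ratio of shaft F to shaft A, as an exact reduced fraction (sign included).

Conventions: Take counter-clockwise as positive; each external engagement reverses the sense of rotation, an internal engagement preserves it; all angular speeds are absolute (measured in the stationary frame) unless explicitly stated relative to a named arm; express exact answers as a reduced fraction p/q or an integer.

class = fixed-axis compound train [5 meshes; 5 ratios multiply, 5 sense flips]
mesh 1 [23T→43T]: running ratio 23/43, sense −
mesh 2 [43T→35T]: running ratio 23/35, sense +
mesh 3 [94T→96T]: running ratio 1081/1680, sense −
mesh 4 [16T→32T]: running ratio 1081/3360, sense +
mesh 5 [20T→20T]: running ratio 1081/3360, sense −
ω_out/ω_in = -1081/3360

-1081/3360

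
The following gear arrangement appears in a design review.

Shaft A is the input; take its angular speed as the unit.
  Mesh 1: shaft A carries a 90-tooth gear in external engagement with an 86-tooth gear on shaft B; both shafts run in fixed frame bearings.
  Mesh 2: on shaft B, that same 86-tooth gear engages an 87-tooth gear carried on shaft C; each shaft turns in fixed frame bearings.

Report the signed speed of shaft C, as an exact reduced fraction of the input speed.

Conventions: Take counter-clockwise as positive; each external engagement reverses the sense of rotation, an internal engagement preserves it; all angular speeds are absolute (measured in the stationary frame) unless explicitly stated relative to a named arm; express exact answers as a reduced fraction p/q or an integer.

2-mesh fixed-axis compound train (all bearings frame-fixed)
mesh 1 [90T→86T]: |ω|/ω_in = 1×90/86 = 45/43, sense flips to −
mesh 2 [86T→87T]: |ω|/ω_in = (45/43)×86/87 = 30/29, sense flips to +
signed output speed (× input speed) = 30/29

30/29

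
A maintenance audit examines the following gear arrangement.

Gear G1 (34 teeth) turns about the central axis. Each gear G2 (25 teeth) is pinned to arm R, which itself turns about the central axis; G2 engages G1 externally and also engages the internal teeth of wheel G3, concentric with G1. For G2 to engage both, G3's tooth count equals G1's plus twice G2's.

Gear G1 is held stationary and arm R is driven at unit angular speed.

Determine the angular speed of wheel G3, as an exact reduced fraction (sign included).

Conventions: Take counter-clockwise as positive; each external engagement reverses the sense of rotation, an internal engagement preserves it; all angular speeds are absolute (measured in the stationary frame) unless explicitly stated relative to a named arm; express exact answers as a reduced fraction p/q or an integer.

59/42

class = planetary set [G3 = 34+2·25 = 84; Willis about the carrier]
ring teeth: 34 + 2·25 = 84
34(ω_sun−ω_arm) = −84(ω_ring−ω_arm),  ω_sun = 0, ω_arm = 1
ω_ring = 1 − (34/84)(0−1) = 59/42
exact speed ratio = 59/42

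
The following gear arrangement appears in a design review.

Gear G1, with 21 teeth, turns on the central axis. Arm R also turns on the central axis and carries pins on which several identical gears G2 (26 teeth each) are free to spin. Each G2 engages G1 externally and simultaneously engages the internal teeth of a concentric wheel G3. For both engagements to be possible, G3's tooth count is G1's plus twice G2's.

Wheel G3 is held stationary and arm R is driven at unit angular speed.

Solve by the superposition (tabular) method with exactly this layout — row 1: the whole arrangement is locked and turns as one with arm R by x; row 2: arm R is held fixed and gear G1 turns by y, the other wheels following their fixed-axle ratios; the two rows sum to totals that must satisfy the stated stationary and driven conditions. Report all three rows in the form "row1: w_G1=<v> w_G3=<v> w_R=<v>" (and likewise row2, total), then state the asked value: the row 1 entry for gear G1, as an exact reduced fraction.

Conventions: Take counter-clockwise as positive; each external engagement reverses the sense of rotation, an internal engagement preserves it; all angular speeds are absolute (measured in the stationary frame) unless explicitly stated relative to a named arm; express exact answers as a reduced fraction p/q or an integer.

row1: w_G1=1 w_G3=1 w_R=1
row2: w_G1=73/21 w_G3=-1 w_R=0
total: w_G1=94/21 w_G3=0 w_R=1
asked value: 1

topology: planetary set — G1 21T / G2 26T / G3 73T, arm = carrier (Willis)
row 1 (train locked, turned with arm): all members turn x
row 2 (arm held, sun turns y): ω_ring = −(21/73)·y, ω_arm = 0
boundary: total ω_ring = x − (21/73)·y = 0 and total ω_arm = x = 1  ⇒  y = 73/21, x = 1
row 2 ring = −(21/73)·73/21 = -1
totals (row 1 + row 2): sun 1 + 73/21 = 94/21, ring 1 + (-1) = 0, arm 1 + 0 = 1
asked cell (row1, sun) = 1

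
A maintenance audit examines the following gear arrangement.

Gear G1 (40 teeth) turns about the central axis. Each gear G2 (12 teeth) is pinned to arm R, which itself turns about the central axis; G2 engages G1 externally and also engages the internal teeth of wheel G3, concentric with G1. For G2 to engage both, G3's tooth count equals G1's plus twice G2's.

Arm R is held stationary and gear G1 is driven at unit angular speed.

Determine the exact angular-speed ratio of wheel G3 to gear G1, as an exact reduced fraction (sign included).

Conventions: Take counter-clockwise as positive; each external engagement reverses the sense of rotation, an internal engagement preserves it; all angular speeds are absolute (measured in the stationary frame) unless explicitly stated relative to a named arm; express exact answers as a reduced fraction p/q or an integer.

class = planetary set [G3 = 40+2·12 = 64; Willis about the carrier]
ring teeth: 40 + 2·12 = 64
40(ω_sun−ω_arm) = −64(ω_ring−ω_arm),  ω_arm = 0, ω_sun = 1
ω_ring = 0 − (40/64)(1−0) = -5/8
ω_out/ω_in = -5/8

-5/8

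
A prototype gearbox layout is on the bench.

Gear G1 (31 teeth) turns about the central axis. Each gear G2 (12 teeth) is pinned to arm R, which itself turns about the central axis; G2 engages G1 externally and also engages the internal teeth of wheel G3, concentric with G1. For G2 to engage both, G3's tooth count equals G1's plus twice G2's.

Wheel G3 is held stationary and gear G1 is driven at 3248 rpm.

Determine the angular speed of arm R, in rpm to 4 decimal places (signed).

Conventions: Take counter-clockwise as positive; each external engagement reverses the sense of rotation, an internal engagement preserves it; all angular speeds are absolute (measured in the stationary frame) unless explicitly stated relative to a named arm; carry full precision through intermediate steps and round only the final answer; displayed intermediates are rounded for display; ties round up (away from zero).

recognized (axles ride arm R): planetary set, 31/12/55 teeth
normalise by the input: solve with ω_sun = 1, then scale by 3248 rpm
ring teeth: 31 + 2·12 = 55
31(ω_sun−ω_arm) = −55(ω_ring−ω_arm),  ω_ring = 0, ω_sun = 1
31(1−ω_arm) = −55(0−ω_arm)  ⇒  86·ω_arm = 31  ⇒  ω_arm = 31/86
scale: ω_arm = 31/86 × 3248 rpm = +1170.7907 rpm

+1170.7907 rpm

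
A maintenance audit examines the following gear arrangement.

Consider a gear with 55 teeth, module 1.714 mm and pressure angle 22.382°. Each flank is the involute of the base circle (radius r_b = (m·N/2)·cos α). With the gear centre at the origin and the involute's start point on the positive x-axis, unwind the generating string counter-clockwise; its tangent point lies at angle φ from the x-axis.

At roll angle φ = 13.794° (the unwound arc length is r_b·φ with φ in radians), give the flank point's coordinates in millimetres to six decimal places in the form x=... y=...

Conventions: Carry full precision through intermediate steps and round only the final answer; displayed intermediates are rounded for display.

topology: single-mesh involute geometry — m = 1.714, N = 55
pitch radius r_p = m·N/2 = 1.714·55/2 = 47.135000
base radius r_b = r_p·cos α = 47.135000·cos 22.382° = 43.584118
roll angle φ = 13.794° = 0.24075072 rad
x = r_b·(cos φ + φ·sin φ) = 44.828962
y = r_b·(sin φ − φ·cos φ) = 0.201554

x=44.828962 y=0.201554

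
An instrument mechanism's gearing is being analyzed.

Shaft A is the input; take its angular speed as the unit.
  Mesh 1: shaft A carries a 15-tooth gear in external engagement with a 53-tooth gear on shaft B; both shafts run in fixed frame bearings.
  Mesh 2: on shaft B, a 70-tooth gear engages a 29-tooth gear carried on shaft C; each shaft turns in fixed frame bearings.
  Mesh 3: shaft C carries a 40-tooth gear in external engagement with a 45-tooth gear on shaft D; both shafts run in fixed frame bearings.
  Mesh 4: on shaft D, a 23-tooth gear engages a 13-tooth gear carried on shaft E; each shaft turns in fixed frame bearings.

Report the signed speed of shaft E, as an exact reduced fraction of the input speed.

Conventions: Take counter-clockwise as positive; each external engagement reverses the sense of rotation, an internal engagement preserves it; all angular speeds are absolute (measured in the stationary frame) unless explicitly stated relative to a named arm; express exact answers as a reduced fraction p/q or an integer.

64400/59943

4-mesh fixed-axis compound train (all bearings frame-fixed)
mesh 1 [15T→53T]: |ω|/ω_in = 1×15/53 = 15/53, sense flips to −
mesh 2 [70T→29T]: |ω|/ω_in = (15/53)×70/29 = 1050/1537, sense flips to +
mesh 3 [40T→45T]: |ω|/ω_in = (1050/1537)×40/45 = 2800/4611, sense flips to −
mesh 4 [23T→13T]: |ω|/ω_in = (2800/4611)×23/13 = 64400/59943, sense flips to +
signed output speed (× input speed) = 64400/59943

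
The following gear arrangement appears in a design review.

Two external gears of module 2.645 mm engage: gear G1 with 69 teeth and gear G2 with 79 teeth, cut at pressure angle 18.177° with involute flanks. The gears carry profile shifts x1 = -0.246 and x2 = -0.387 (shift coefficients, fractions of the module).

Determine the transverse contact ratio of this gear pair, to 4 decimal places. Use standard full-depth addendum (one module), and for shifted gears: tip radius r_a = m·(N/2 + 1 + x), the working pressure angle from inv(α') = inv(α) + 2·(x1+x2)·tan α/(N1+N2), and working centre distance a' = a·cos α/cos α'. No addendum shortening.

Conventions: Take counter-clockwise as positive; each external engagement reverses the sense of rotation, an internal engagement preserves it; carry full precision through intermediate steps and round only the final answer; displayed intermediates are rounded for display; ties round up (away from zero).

2.1025

recognized (one external pair, fixed centres): single-mesh tooth geometry, m = 2.645, N1 = 69, N2 = 79
base radii: r_b1 = 86.698759, r_b2 = 99.263796
tip radii: r_a1 = 93.246830, r_a2 = 106.098885
inv(α') = inv(18.177°) + 2·(-0.246-0.387)·tan α/(69+79) = 0.00828139  ⇒  α' = 16.53077°
a' = a·cos α / cos α' = 195.7300·cos 18.177°/cos 16.53077° = 193.980334
action lengths: √(r_a1²−r_b1²) = 34.326324, √(r_a2²−r_b2²) = 37.465613
base pitch p_b = π·m·cos α = 7.894846
CR = (34.326324 + 37.465613 − 193.980334·sin 16.53077°)/7.894846 = 2.102468
contact ratio ≈ 2.1025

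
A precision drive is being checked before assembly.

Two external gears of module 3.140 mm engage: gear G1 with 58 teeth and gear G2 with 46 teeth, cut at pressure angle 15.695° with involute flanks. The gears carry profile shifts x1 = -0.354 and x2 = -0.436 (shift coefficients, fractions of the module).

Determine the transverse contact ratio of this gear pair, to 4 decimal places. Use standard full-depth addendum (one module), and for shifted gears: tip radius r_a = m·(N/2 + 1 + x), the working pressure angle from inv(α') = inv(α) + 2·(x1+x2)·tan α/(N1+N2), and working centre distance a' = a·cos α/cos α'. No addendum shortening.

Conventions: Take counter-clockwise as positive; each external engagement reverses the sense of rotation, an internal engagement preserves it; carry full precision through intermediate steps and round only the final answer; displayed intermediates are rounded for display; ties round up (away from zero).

2.5716

recognized (one external pair, fixed centres): single-mesh tooth geometry, m = 3.140, N1 = 58, N2 = 46
base radii: r_b1 = 87.664860, r_b2 = 69.527303
tip radii: r_a1 = 93.088440, r_a2 = 73.990960
inv(α') = inv(15.695°) + 2·(-0.354-0.436)·tan α/(58+46) = 0.00279480  ⇒  α' = 11.57612°
a' = a·cos α / cos α' = 163.2800·cos 15.695°/cos 11.57612° = 160.456004
action lengths: √(r_a1²−r_b1²) = 31.310221, √(r_a2²−r_b2²) = 25.310399
base pitch p_b = π·m·cos α = 9.496803
CR = (31.310221 + 25.310399 − 160.456004·sin 11.57612°)/9.496803 = 2.571599
contact ratio ≈ 2.5716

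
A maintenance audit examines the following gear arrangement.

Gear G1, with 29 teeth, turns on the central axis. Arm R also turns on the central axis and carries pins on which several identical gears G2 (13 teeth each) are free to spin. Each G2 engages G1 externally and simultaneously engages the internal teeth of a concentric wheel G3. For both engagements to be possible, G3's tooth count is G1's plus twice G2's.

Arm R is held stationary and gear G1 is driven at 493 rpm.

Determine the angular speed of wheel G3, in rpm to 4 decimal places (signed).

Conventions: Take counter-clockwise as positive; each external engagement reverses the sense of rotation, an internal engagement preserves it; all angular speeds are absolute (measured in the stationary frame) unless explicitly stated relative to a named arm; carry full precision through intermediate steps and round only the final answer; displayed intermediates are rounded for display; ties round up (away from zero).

-259.9455 rpm

planetary set (29T centre, 13T on arm, 55T internal) — Willis relation
normalise by the input: solve with ω_sun = 1, then scale by 493 rpm
ring teeth: 29 + 2·13 = 55
29(ω_sun−ω_arm) = −55(ω_ring−ω_arm),  ω_arm = 0, ω_sun = 1
ω_ring = 0 − (29/55)(1−0) = -29/55
scale: ω_ring = -29/55 × 493 rpm = -259.9455 rpm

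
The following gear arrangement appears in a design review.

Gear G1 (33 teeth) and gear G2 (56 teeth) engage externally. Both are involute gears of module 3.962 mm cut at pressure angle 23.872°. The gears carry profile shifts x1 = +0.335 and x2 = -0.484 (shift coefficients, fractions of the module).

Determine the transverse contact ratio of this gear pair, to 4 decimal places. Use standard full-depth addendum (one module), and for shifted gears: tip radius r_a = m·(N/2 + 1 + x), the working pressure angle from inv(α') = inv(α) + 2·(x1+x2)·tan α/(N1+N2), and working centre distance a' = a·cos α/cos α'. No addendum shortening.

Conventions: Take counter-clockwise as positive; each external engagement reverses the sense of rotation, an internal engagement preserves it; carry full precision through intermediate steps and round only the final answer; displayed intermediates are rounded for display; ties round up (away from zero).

1.5411

recognized (one external pair, fixed centres): single-mesh tooth geometry, m = 3.962, N1 = 33, N2 = 56
base radii: r_b1 = 59.780460, r_b2 = 101.445629
tip radii: r_a1 = 70.662270, r_a2 = 112.980392
inv(α') = inv(23.872°) + 2·(+0.335-0.484)·tan α/(33+56) = 0.02442766  ⇒  α' = 23.42935°
a' = a·cos α / cos α' = 176.3090·cos 23.872°/cos 23.42935° = 175.713479
action lengths: √(r_a1²−r_b1²) = 37.675629, √(r_a2²−r_b2²) = 49.732820
base pitch p_b = π·m·cos α = 11.382173
CR = (37.675629 + 49.732820 − 175.713479·sin 23.42935°)/11.382173 = 1.541148
contact ratio ≈ 1.5411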